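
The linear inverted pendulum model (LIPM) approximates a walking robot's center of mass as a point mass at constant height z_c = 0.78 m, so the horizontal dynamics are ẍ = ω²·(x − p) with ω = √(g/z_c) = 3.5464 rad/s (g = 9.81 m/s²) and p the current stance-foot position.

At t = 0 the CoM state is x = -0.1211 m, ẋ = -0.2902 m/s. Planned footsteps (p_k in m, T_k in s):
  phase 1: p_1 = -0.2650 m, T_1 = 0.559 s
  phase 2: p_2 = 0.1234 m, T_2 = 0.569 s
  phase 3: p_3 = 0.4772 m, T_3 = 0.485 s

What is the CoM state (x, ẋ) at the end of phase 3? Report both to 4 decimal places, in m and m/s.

phase 1: p=-0.2650, T=0.559, ωT=1.982438, cosh=3.699076, sinh=3.561343; start (x,ẋ)=(-0.121100, -0.290200) → end (x,ẋ)=(-0.024126, 0.743978)
phase 2: p=0.1234, T=0.569, ωT=2.017902, cosh=3.827729, sinh=3.694794; start (x,ẋ)=(-0.024126, 0.743978) → end (x,ẋ)=(0.333820, 0.914682)
phase 3: p=0.4772, T=0.485, ωT=1.720004, cosh=2.881808, sinh=2.702743; start (x,ẋ)=(0.333820, 0.914682) → end (x,ẋ)=(0.761093, 1.261639)

x = 0.7611, ẋ = 1.2616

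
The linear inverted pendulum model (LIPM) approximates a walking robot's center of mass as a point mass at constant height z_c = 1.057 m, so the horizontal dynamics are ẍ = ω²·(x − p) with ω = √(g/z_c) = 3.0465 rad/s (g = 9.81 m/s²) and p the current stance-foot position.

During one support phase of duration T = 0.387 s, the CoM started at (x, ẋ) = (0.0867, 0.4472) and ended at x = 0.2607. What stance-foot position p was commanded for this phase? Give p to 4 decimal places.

p = 0.1406

ωT = 3.0465·0.387 = 1.178996; cosh(ωT) = 1.779347, sinh(ωT) = 1.471760
x(T) = p + (x₀−p)·cosh(ωT) + (ẋ₀/ω)·sinh(ωT) ⇒ p·(1 − cosh) = x(T) − x₀·cosh − (ẋ₀/ω)·sinh
numerator   = 0.2607 − (0.0867)·1.779347 − (0.4472/3.0465)·1.471760 = -0.109611
denominator = 1 − 1.779347 = -0.779347
p = -0.109611 / -0.779347 = 0.1406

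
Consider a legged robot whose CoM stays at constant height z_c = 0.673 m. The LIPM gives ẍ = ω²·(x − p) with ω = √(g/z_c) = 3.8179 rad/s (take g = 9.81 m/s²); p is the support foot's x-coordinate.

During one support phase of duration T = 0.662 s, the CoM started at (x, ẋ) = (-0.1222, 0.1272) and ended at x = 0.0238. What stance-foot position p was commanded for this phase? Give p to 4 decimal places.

p = -0.1106

ωT = 3.8179·0.662 = 2.527450; cosh(ωT) = 6.300698, sinh(ωT) = 6.220835
x(T) = p + (x₀−p)·cosh(ωT) + (ẋ₀/ω)·sinh(ωT) ⇒ p·(1 − cosh) = x(T) − x₀·cosh − (ẋ₀/ω)·sinh
numerator   = 0.0238 − (-0.1222)·6.300698 − (0.1272/3.8179)·6.220835 = 0.586487
denominator = 1 − 6.300698 = -5.300698
p = 0.586487 / -5.300698 = -0.1106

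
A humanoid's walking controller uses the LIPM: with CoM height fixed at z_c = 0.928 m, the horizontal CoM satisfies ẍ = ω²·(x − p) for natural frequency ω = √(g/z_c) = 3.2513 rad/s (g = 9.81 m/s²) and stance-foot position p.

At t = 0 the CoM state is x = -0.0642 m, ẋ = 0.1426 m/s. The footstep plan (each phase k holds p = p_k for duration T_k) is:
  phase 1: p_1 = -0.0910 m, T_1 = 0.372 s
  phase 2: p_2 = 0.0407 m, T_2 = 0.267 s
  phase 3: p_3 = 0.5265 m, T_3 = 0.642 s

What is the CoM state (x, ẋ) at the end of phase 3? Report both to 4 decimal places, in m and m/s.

phase 1: p=-0.0910, T=0.372, ωT=1.209484, cosh=1.825052, sinh=1.526701; start (x,ẋ)=(-0.064200, 0.142600) → end (x,ẋ)=(0.024872, 0.393281)
phase 2: p=0.0407, T=0.267, ωT=0.868097, cosh=1.401061, sinh=0.981312; start (x,ẋ)=(0.024872, 0.393281) → end (x,ẋ)=(0.137224, 0.500510)
phase 3: p=0.5265, T=0.642, ωT=2.087335, cosh=4.093706, sinh=3.969689; start (x,ẋ)=(0.137224, 0.500510) → end (x,ẋ)=(-0.455981, -2.975307)

x = -0.4560, ẋ = -2.9753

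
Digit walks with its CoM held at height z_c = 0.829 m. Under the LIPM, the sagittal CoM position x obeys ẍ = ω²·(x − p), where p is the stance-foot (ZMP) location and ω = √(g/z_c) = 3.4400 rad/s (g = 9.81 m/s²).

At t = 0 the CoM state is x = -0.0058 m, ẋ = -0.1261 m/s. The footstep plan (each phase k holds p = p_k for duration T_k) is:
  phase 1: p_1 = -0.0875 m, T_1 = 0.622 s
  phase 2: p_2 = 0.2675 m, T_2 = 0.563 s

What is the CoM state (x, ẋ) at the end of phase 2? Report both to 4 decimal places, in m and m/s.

phase 1: p=-0.0875, T=0.622, ωT=2.139680, cosh=4.307205, sinh=4.189513; start (x,ẋ)=(-0.005800, -0.126100) → end (x,ẋ)=(0.110824, 0.634316)
phase 2: p=0.2675, T=0.563, ωT=1.936720, cosh=3.540070, sinh=3.395894; start (x,ẋ)=(0.110824, 0.634316) → end (x,ẋ)=(0.339038, 0.415250)

x = 0.3390, ẋ = 0.4152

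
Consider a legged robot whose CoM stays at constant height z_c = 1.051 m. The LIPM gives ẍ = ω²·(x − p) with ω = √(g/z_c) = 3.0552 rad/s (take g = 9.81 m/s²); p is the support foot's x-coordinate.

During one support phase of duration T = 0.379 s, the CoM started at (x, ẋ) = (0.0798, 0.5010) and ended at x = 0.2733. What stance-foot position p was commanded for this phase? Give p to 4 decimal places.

ωT = 3.0552·0.379 = 1.157921; cosh(ωT) = 1.748723, sinh(ωT) = 1.434584
x(T) = p + (x₀−p)·cosh(ωT) + (ẋ₀/ω)·sinh(ωT) ⇒ p·(1 − cosh) = x(T) − x₀·cosh − (ẋ₀/ω)·sinh
numerator   = 0.2733 − (0.0798)·1.748723 − (0.5010/3.0552)·1.434584 = -0.101495
denominator = 1 − 1.748723 = -0.748723
p = -0.101495 / -0.748723 = 0.1356

p = 0.1356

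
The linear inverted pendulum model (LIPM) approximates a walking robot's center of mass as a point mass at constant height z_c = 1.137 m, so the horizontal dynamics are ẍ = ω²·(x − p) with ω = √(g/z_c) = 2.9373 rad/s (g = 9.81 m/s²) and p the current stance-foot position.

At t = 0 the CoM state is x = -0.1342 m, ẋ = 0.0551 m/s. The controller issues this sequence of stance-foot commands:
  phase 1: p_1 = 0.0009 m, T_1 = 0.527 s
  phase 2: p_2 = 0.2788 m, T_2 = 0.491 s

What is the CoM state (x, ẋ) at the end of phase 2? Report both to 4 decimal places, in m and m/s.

phase 1: p=0.0009, T=0.527, ωT=1.547957, cosh=2.457268, sinh=2.244586; start (x,ẋ)=(-0.134200, 0.055100) → end (x,ẋ)=(-0.288971, -0.755322)
phase 2: p=0.2788, T=0.491, ωT=1.442214, cosh=2.233228, sinh=1.996824; start (x,ẋ)=(-0.288971, -0.755322) → end (x,ẋ)=(-1.502643, -5.016940)

x = -1.5026, ẋ = -5.0169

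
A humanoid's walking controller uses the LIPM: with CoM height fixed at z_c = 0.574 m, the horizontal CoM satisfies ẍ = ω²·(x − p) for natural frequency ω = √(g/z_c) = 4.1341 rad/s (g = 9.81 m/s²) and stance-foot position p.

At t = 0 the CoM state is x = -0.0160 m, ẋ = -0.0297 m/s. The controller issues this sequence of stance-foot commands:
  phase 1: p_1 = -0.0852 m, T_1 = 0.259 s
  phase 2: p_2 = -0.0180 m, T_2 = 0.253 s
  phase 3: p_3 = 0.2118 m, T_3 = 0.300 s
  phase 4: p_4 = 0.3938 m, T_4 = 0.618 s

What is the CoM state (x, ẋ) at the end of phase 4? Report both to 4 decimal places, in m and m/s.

x = 1.3010, ẋ = 3.8316

phase 1: p=-0.0852, T=0.259, ωT=1.070732, cosh=1.630136, sinh=1.287378; start (x,ẋ)=(-0.016000, -0.029700) → end (x,ẋ)=(0.018357, 0.319878)
phase 2: p=-0.0180, T=0.253, ωT=1.045927, cosh=1.598701, sinh=1.247335; start (x,ẋ)=(0.018357, 0.319878) → end (x,ẋ)=(0.136637, 0.698866)
phase 3: p=0.2118, T=0.300, ωT=1.240230, cosh=1.872863, sinh=1.583545; start (x,ẋ)=(0.136637, 0.698866) → end (x,ẋ)=(0.338726, 0.816820)
phase 4: p=0.3938, T=0.618, ωT=2.554874, cosh=6.473689, sinh=6.395987; start (x,ẋ)=(0.338726, 0.816820) → end (x,ẋ)=(1.300996, 3.831600)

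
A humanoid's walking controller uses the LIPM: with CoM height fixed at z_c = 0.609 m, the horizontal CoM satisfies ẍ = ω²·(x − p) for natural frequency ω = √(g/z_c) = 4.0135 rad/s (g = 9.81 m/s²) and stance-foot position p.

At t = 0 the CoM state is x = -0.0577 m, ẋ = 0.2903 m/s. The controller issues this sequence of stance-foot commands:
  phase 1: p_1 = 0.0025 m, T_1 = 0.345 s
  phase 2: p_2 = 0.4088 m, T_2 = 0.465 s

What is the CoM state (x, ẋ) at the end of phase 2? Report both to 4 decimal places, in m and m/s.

x = -0.7818, ẋ = -4.5057

phase 1: p=0.0025, T=0.345, ωT=1.384657, cosh=2.121934, sinh=1.871524; start (x,ẋ)=(-0.057700, 0.290300) → end (x,ẋ)=(0.010129, 0.163813)
phase 2: p=0.4088, T=0.465, ωT=1.866278, cosh=3.309444, sinh=3.154745; start (x,ẋ)=(0.010129, 0.163813) → end (x,ẋ)=(-0.781818, -4.505675)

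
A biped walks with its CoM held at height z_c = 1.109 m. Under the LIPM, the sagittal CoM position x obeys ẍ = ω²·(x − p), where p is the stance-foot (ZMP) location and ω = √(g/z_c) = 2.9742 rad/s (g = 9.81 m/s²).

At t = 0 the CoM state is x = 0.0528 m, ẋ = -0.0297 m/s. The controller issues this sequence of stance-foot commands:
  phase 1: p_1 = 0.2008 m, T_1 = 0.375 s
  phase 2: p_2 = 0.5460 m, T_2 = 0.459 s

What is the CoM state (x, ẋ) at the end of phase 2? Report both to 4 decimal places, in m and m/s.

phase 1: p=0.2008, T=0.375, ωT=1.115325, cosh=1.689184, sinh=1.361375; start (x,ẋ)=(0.052800, -0.029700) → end (x,ẋ)=(-0.062794, -0.649421)
phase 2: p=0.5460, T=0.459, ωT=1.365158, cosh=2.085841, sinh=1.830500; start (x,ẋ)=(-0.062794, -0.649421) → end (x,ẋ)=(-1.123539, -4.669029)

x = -1.1235, ẋ = -4.6690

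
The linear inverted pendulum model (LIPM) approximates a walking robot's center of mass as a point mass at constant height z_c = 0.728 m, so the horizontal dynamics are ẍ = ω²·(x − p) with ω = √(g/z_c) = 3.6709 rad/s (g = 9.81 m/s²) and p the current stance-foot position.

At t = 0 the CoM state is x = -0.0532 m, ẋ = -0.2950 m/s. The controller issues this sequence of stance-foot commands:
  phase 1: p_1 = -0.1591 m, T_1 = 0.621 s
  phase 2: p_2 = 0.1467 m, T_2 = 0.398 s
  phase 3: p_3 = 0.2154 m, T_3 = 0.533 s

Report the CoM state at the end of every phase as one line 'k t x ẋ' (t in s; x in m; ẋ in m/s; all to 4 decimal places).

phase 1: p=-0.1591, T=0.621, ωT=2.279629, cosh=4.937688, sinh=4.835365; start (x,ẋ)=(-0.053200, -0.295000) → end (x,ẋ)=(-0.024777, 0.423122)
phase 2: p=0.1467, T=0.398, ωT=1.461018, cosh=2.271173, sinh=2.039173; start (x,ẋ)=(-0.024777, 0.423122) → end (x,ẋ)=(-0.007712, -0.322627)
phase 3: p=0.2154, T=0.533, ωT=1.956590, cosh=3.608249, sinh=3.466909; start (x,ẋ)=(-0.007712, -0.322627) → end (x,ẋ)=(-0.894341, -4.003590)

1 0.6210 -0.0248 0.4231
2 1.0190 -0.0077 -0.3226
3 1.5520 -0.8943 -4.0036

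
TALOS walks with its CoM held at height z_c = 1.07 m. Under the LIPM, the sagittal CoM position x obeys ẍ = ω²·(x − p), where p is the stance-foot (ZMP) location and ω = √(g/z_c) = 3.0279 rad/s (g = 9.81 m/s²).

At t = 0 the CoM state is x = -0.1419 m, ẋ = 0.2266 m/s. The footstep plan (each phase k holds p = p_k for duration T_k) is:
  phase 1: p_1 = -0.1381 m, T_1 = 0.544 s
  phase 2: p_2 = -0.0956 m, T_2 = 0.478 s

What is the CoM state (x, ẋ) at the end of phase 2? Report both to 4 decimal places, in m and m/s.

x = 0.5914, ẋ = 2.1212

phase 1: p=-0.1381, T=0.544, ωT=1.647178, cosh=2.692449, sinh=2.499856; start (x,ẋ)=(-0.141900, 0.226600) → end (x,ẋ)=(0.038751, 0.581345)
phase 2: p=-0.0956, T=0.478, ωT=1.447336, cosh=2.243485, sinh=2.008289; start (x,ẋ)=(0.038751, 0.581345) → end (x,ẋ)=(0.591399, 2.121216)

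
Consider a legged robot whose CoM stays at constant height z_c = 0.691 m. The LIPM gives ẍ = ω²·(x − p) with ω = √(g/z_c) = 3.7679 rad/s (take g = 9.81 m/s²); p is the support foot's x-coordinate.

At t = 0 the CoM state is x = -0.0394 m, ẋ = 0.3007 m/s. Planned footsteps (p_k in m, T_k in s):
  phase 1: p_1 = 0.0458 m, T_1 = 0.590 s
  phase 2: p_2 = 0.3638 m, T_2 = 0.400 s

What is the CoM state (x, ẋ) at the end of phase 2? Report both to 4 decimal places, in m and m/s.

x = -0.5036, ẋ = -2.9877

phase 1: p=0.0458, T=0.590, ωT=2.223061, cosh=4.671917, sinh=4.563640; start (x,ẋ)=(-0.039400, 0.300700) → end (x,ẋ)=(0.011957, -0.060197)
phase 2: p=0.3638, T=0.400, ωT=1.507160, cosh=2.367716, sinh=2.146177; start (x,ẋ)=(0.011957, -0.060197) → end (x,ẋ)=(-0.503552, -2.987735)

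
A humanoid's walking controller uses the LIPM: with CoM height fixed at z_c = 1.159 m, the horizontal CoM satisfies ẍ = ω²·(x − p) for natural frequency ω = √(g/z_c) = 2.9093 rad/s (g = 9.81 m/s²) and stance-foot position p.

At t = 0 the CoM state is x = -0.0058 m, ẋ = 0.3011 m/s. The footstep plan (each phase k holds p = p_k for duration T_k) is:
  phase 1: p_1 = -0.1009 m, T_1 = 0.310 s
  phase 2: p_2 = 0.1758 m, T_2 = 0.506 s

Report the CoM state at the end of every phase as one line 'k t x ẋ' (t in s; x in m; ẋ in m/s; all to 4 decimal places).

1 0.3100 0.1421 0.7168
2 0.8160 0.6072 1.4419

phase 1: p=-0.1009, T=0.310, ωT=0.901883, cosh=1.435022, sinh=1.029217; start (x,ẋ)=(-0.005800, 0.301100) → end (x,ẋ)=(0.142090, 0.716843)
phase 2: p=0.1758, T=0.506, ωT=1.472106, cosh=2.293923, sinh=2.064481; start (x,ẋ)=(0.142090, 0.716843) → end (x,ẋ)=(0.607154, 1.441914)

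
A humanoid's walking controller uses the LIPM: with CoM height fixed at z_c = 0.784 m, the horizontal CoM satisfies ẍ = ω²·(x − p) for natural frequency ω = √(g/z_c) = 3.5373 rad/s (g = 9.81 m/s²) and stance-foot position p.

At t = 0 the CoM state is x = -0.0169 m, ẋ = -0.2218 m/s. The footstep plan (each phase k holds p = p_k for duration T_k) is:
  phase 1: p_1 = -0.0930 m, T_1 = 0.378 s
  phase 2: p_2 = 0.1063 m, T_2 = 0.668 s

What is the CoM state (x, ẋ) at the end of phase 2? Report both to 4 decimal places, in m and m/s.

phase 1: p=-0.0930, T=0.378, ωT=1.337099, cosh=2.035294, sinh=1.772688; start (x,ẋ)=(-0.016900, -0.221800) → end (x,ẋ)=(-0.049267, 0.025759)
phase 2: p=0.1063, T=0.668, ωT=2.362916, cosh=5.358015, sinh=5.263869; start (x,ẋ)=(-0.049267, 0.025759) → end (x,ẋ)=(-0.688900, -2.758628)

x = -0.6889, ẋ = -2.7586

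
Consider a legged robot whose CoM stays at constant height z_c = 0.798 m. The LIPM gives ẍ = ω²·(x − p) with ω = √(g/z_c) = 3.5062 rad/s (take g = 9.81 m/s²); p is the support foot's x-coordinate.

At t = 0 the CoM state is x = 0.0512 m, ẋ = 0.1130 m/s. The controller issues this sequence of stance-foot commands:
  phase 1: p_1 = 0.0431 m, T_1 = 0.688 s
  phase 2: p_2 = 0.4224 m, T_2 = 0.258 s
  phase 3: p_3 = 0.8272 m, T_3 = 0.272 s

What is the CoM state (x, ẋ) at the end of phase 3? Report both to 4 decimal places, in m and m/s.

x = 0.4210, ẋ = -0.6688

phase 1: p=0.0431, T=0.688, ωT=2.412266, cosh=5.624413, sinh=5.534801; start (x,ẋ)=(0.051200, 0.113000) → end (x,ẋ)=(0.267037, 0.792748)
phase 2: p=0.4224, T=0.258, ωT=0.904600, cosh=1.437823, sinh=1.033119; start (x,ẋ)=(0.267037, 0.792748) → end (x,ẋ)=(0.432602, 0.577056)
phase 3: p=0.8272, T=0.272, ωT=0.953686, cosh=1.490289, sinh=1.104971; start (x,ẋ)=(0.432602, 0.577056) → end (x,ẋ)=(0.420994, -0.668789)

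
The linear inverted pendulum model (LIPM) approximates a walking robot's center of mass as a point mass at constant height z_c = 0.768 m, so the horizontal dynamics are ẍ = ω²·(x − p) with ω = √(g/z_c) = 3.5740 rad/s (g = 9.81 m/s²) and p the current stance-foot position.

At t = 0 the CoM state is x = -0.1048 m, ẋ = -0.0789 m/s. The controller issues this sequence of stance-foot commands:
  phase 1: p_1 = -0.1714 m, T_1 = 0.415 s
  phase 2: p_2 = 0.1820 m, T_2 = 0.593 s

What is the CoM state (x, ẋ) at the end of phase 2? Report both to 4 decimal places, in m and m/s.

phase 1: p=-0.1714, T=0.415, ωT=1.483210, cosh=2.316989, sinh=2.090081; start (x,ẋ)=(-0.104800, -0.078900) → end (x,ẋ)=(-0.063229, 0.314688)
phase 2: p=0.1820, T=0.593, ωT=2.119382, cosh=4.223048, sinh=4.102942; start (x,ẋ)=(-0.063229, 0.314688) → end (x,ẋ)=(-0.492354, -2.267080)

x = -0.4924, ẋ = -2.2671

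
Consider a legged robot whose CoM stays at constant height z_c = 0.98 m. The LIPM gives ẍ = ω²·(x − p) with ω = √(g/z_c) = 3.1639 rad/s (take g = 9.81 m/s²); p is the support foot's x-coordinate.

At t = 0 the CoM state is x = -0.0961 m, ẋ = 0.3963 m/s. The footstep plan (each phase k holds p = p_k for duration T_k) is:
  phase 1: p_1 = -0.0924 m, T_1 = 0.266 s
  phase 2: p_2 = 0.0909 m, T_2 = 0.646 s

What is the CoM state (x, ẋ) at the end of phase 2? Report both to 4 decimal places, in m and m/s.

phase 1: p=-0.0924, T=0.266, ωT=0.841597, cosh=1.375546, sinh=0.944524; start (x,ẋ)=(-0.096100, 0.396300) → end (x,ẋ)=(0.020819, 0.534072)
phase 2: p=0.0909, T=0.646, ωT=2.043879, cosh=3.925014, sinh=3.795488; start (x,ẋ)=(0.020819, 0.534072) → end (x,ẋ)=(0.456514, 1.254663)

x = 0.4565, ẋ = 1.2547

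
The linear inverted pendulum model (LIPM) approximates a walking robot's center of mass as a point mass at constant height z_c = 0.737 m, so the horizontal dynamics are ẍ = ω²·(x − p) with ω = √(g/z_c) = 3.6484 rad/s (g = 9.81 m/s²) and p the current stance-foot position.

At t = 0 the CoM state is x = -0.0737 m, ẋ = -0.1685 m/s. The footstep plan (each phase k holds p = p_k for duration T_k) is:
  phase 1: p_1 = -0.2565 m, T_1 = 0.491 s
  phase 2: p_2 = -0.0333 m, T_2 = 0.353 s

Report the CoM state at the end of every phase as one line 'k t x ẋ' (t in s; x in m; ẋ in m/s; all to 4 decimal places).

phase 1: p=-0.2565, T=0.491, ωT=1.791364, cosh=3.082181, sinh=2.915449; start (x,ẋ)=(-0.073700, -0.168500) → end (x,ẋ)=(0.172274, 1.425045)
phase 2: p=-0.0333, T=0.353, ωT=1.287885, cosh=1.950483, sinh=1.674629; start (x,ẋ)=(0.172274, 1.425045) → end (x,ẋ)=(1.021769, 4.035525)

1 0.4910 0.1723 1.4250
2 0.8440 1.0218 4.0355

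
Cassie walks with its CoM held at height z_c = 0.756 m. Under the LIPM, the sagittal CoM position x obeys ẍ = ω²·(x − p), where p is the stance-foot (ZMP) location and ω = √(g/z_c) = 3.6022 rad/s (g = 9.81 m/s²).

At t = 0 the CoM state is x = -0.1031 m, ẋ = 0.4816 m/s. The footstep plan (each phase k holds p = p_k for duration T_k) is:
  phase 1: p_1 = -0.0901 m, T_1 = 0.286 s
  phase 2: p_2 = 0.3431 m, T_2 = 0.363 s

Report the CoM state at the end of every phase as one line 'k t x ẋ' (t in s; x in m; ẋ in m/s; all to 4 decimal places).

phase 1: p=-0.0901, T=0.286, ωT=1.030229, cosh=1.579317, sinh=1.222391; start (x,ẋ)=(-0.103100, 0.481600) → end (x,ẋ)=(0.052798, 0.703356)
phase 2: p=0.3431, T=0.363, ωT=1.307599, cosh=1.983877, sinh=1.713408; start (x,ẋ)=(0.052798, 0.703356) → end (x,ẋ)=(0.101732, -0.396385)

1 0.2860 0.0528 0.7034
2 0.6490 0.1017 -0.3964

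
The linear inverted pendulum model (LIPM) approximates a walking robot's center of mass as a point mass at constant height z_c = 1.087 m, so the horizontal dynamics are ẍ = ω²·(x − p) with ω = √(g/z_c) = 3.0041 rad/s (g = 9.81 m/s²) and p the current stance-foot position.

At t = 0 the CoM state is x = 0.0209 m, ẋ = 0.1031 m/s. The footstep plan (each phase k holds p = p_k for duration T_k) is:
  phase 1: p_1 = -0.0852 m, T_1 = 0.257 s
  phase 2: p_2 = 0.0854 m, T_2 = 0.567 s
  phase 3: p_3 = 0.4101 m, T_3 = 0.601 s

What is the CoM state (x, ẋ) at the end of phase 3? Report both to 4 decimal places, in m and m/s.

phase 1: p=-0.0852, T=0.257, ωT=0.772054, cosh=1.313135, sinh=0.851072; start (x,ẋ)=(0.020900, 0.103100) → end (x,ẋ)=(0.083332, 0.406651)
phase 2: p=0.0854, T=0.567, ωT=1.703325, cosh=2.837127, sinh=2.655050; start (x,ẋ)=(0.083332, 0.406651) → end (x,ẋ)=(0.438935, 1.137226)
phase 3: p=0.4101, T=0.601, ωT=1.805464, cosh=3.123596, sinh=2.959198; start (x,ẋ)=(0.438935, 1.137226) → end (x,ẋ)=(1.620396, 3.808566)

x = 1.6204, ẋ = 3.8086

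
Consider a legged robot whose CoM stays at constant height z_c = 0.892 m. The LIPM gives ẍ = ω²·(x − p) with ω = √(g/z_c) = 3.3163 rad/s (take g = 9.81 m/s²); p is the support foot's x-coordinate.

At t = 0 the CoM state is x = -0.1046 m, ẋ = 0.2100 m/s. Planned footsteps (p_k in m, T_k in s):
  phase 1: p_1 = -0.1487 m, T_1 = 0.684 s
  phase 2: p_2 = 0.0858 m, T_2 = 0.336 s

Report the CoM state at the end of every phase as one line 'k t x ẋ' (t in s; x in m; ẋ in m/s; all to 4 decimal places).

1 0.6840 0.3693 1.7246
2 1.0200 1.2714 4.1892

phase 1: p=-0.1487, T=0.684, ωT=2.268349, cosh=4.883459, sinh=4.779976; start (x,ẋ)=(-0.104600, 0.210000) → end (x,ẋ)=(0.369346, 1.724592)
phase 2: p=0.0858, T=0.336, ωT=1.114277, cosh=1.687758, sinh=1.359606; start (x,ẋ)=(0.369346, 1.724592) → end (x,ẋ)=(1.271399, 4.189163)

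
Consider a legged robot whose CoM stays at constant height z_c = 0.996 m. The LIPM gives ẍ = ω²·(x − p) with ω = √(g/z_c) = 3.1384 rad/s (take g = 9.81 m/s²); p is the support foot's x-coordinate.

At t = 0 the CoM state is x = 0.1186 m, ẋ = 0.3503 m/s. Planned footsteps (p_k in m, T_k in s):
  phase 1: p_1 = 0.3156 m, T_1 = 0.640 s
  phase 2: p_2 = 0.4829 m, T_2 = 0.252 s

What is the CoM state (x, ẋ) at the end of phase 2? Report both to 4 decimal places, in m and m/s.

x = -0.4506, ẋ = -2.6325

phase 1: p=0.3156, T=0.640, ωT=2.008576, cosh=3.793438, sinh=3.659259; start (x,ẋ)=(0.118600, 0.350300) → end (x,ẋ)=(-0.023270, -0.933549)
phase 2: p=0.4829, T=0.252, ωT=0.790877, cosh=1.329388, sinh=0.875941; start (x,ẋ)=(-0.023270, -0.933549) → end (x,ẋ)=(-0.450555, -2.632539)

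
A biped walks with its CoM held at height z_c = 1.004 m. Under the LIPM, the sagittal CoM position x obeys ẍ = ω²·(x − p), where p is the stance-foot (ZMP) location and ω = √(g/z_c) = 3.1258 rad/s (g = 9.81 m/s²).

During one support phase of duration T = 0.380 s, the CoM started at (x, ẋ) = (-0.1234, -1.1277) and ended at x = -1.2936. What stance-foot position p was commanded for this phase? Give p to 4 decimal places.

ωT = 3.1258·0.380 = 1.187804; cosh(ωT) = 1.792380, sinh(ωT) = 1.487490
x(T) = p + (x₀−p)·cosh(ωT) + (ẋ₀/ω)·sinh(ωT) ⇒ p·(1 − cosh) = x(T) − x₀·cosh − (ẋ₀/ω)·sinh
numerator   = -1.2936 − (-0.1234)·1.792380 − (-1.1277/3.1258)·1.487490 = -0.535776
denominator = 1 − 1.792380 = -0.792380
p = -0.535776 / -0.792380 = 0.6762

p = 0.6762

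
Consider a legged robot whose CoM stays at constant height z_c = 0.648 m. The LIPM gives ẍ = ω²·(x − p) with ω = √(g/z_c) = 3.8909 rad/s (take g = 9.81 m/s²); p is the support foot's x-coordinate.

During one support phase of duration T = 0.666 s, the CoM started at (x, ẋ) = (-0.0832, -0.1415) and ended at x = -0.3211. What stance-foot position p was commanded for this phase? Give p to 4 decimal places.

ωT = 3.8909·0.666 = 2.591339; cosh(ωT) = 6.711279, sinh(ωT) = 6.636359
x(T) = p + (x₀−p)·cosh(ωT) + (ẋ₀/ω)·sinh(ωT) ⇒ p·(1 − cosh) = x(T) − x₀·cosh − (ẋ₀/ω)·sinh
numerator   = -0.3211 − (-0.0832)·6.711279 − (-0.1415/3.8909)·6.636359 = 0.478622
denominator = 1 − 6.711279 = -5.711279
p = 0.478622 / -5.711279 = -0.0838

p = -0.0838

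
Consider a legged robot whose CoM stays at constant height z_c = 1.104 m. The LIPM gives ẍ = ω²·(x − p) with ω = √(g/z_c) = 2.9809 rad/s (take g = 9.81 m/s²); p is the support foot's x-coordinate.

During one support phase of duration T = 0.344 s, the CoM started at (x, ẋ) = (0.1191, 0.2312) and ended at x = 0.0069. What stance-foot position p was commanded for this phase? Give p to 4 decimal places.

ωT = 2.9809·0.344 = 1.025430; cosh(ωT) = 1.573468, sinh(ωT) = 1.214825
x(T) = p + (x₀−p)·cosh(ωT) + (ẋ₀/ω)·sinh(ωT) ⇒ p·(1 − cosh) = x(T) − x₀·cosh − (ẋ₀/ω)·sinh
numerator   = 0.0069 − (0.1191)·1.573468 − (0.2312/2.9809)·1.214825 = -0.274722
denominator = 1 − 1.573468 = -0.573468
p = -0.274722 / -0.573468 = 0.4791

p = 0.4791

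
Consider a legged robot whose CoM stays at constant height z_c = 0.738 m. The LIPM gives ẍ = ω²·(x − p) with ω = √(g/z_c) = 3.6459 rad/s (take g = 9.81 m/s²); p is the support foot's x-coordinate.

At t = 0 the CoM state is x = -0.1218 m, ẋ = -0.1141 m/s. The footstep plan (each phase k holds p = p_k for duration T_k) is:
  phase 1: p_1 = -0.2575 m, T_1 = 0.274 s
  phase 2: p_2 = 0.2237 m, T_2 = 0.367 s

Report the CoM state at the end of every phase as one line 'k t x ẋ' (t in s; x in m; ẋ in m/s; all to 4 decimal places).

phase 1: p=-0.2575, T=0.274, ωT=0.998977, cosh=1.541879, sinh=1.173623; start (x,ẋ)=(-0.121800, -0.114100) → end (x,ẋ)=(-0.084996, 0.404720)
phase 2: p=0.2237, T=0.367, ωT=1.338045, cosh=2.036972, sinh=1.774614; start (x,ẋ)=(-0.084996, 0.404720) → end (x,ẋ)=(-0.208111, -1.172881)

1 0.2740 -0.0850 0.4047
2 0.6410 -0.2081 -1.1729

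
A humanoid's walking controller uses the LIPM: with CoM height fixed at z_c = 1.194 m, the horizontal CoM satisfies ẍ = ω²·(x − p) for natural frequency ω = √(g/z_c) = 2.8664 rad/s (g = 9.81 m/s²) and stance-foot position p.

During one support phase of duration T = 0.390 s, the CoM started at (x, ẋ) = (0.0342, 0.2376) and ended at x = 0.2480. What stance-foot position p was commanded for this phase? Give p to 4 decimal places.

ωT = 2.8664·0.390 = 1.117896; cosh(ωT) = 1.692690, sinh(ωT) = 1.365723
x(T) = p + (x₀−p)·cosh(ωT) + (ẋ₀/ω)·sinh(ωT) ⇒ p·(1 − cosh) = x(T) − x₀·cosh − (ẋ₀/ω)·sinh
numerator   = 0.2480 − (0.0342)·1.692690 − (0.2376/2.8664)·1.365723 = 0.076903
denominator = 1 − 1.692690 = -0.692690
p = 0.076903 / -0.692690 = -0.1110

p = -0.1110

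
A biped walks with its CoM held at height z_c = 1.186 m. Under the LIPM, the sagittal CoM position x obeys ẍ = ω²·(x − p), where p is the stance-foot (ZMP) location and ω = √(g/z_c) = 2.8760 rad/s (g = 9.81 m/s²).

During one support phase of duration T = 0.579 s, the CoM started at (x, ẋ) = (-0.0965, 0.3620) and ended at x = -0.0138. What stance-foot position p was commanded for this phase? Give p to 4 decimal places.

p = 0.0405

ωT = 2.8760·0.579 = 1.665204; cosh(ωT) = 2.737952, sinh(ωT) = 2.548800
x(T) = p + (x₀−p)·cosh(ωT) + (ẋ₀/ω)·sinh(ωT) ⇒ p·(1 − cosh) = x(T) − x₀·cosh − (ẋ₀/ω)·sinh
numerator   = -0.0138 − (-0.0965)·2.737952 − (0.3620/2.8760)·2.548800 = -0.070403
denominator = 1 − 2.737952 = -1.737952
p = -0.070403 / -1.737952 = 0.0405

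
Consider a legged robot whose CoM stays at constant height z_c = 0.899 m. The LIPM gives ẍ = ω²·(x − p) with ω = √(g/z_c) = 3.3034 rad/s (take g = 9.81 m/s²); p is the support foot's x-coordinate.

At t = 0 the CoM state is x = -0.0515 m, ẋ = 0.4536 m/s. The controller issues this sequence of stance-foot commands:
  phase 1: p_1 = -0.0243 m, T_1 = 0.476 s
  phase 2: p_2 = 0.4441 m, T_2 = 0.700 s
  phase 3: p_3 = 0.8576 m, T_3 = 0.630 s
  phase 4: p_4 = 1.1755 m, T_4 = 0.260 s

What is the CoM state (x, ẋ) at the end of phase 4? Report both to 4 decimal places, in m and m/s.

phase 1: p=-0.0243, T=0.476, ωT=1.572418, cosh=2.512915, sinh=2.305372; start (x,ẋ)=(-0.051500, 0.453600) → end (x,ẋ)=(0.223906, 0.932715)
phase 2: p=0.4441, T=0.700, ωT=2.312380, cosh=5.098728, sinh=4.999703; start (x,ẋ)=(0.223906, 0.932715) → end (x,ẋ)=(0.733058, 1.118938)
phase 3: p=0.8576, T=0.630, ωT=2.081142, cosh=4.069201, sinh=3.944414; start (x,ẋ)=(0.733058, 1.118938) → end (x,ẋ)=(1.686879, 2.930409)
phase 4: p=1.1755, T=0.260, ωT=0.858884, cosh=1.392080, sinh=0.968445; start (x,ẋ)=(1.686879, 2.930409) → end (x,ẋ)=(2.746478, 5.715348)

x = 2.7465, ẋ = 5.7153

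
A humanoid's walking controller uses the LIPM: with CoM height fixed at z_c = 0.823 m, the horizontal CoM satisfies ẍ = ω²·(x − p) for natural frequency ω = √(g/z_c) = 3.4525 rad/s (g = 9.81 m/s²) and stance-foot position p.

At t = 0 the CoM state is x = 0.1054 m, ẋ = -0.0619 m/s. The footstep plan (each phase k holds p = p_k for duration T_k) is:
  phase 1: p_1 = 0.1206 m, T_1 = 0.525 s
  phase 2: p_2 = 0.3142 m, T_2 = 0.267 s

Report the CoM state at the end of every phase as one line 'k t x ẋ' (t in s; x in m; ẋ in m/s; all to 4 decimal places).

phase 1: p=0.1206, T=0.525, ωT=1.812563, cosh=3.144680, sinh=2.981445; start (x,ẋ)=(0.105400, -0.061900) → end (x,ẋ)=(0.019346, -0.351116)
phase 2: p=0.3142, T=0.267, ωT=0.921818, cosh=1.455825, sinh=1.058030; start (x,ẋ)=(0.019346, -0.351116) → end (x,ẋ)=(-0.222656, -1.588219)

1 0.5250 0.0193 -0.3511
2 0.7920 -0.2227 -1.5882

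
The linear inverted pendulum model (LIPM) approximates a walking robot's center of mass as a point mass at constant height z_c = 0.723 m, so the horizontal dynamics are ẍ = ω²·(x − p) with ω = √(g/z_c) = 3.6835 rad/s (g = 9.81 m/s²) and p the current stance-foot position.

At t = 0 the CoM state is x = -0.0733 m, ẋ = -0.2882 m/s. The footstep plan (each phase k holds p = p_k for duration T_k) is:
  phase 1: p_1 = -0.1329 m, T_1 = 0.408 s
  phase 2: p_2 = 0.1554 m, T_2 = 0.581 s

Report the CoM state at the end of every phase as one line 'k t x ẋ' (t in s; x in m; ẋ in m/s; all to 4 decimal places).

phase 1: p=-0.1329, T=0.408, ωT=1.502868, cosh=2.358526, sinh=2.136035; start (x,ẋ)=(-0.073300, -0.288200) → end (x,ẋ)=(-0.159457, -0.210789)
phase 2: p=0.1554, T=0.581, ωT=2.140114, cosh=4.309022, sinh=4.191380; start (x,ẋ)=(-0.159457, -0.210789) → end (x,ẋ)=(-1.441178, -5.769356)

1 0.4080 -0.1595 -0.2108
2 0.9890 -1.4412 -5.7694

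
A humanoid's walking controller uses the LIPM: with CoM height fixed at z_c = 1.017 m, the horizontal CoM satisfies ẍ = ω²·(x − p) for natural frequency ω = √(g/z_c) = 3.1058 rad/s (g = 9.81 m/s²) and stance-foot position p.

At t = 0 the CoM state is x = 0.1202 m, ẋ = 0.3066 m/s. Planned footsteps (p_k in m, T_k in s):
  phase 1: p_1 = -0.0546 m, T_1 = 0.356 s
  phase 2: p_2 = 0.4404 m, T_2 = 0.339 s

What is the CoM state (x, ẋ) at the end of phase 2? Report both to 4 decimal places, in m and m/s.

phase 1: p=-0.0546, T=0.356, ωT=1.105665, cosh=1.676112, sinh=1.345121; start (x,ẋ)=(0.120200, 0.306600) → end (x,ẋ)=(0.371173, 1.244154)
phase 2: p=0.4404, T=0.339, ωT=1.052866, cosh=1.607395, sinh=1.258459; start (x,ẋ)=(0.371173, 1.244154) → end (x,ẋ)=(0.833251, 1.729269)

x = 0.8333, ẋ = 1.7293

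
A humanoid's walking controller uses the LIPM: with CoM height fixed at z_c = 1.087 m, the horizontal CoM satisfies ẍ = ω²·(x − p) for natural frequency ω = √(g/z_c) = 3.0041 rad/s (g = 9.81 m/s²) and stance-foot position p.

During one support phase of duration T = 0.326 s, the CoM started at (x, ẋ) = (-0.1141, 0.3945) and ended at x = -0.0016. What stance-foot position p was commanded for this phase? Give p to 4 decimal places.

ωT = 3.0041·0.326 = 0.979337; cosh(ωT) = 1.519125, sinh(ωT) = 1.143565
x(T) = p + (x₀−p)·cosh(ωT) + (ẋ₀/ω)·sinh(ωT) ⇒ p·(1 − cosh) = x(T) − x₀·cosh − (ẋ₀/ω)·sinh
numerator   = -0.0016 − (-0.1141)·1.519125 − (0.3945/3.0041)·1.143565 = 0.021559
denominator = 1 − 1.519125 = -0.519125
p = 0.021559 / -0.519125 = -0.0415

p = -0.0415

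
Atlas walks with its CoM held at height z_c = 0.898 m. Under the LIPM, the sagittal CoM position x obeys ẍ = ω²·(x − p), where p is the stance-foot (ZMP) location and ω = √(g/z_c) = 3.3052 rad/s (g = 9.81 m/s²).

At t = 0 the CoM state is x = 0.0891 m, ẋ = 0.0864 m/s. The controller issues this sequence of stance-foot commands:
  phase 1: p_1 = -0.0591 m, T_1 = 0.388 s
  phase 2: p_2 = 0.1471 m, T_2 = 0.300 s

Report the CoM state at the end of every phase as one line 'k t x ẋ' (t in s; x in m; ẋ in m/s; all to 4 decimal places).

1 0.3880 0.2721 0.9828
2 0.6880 0.6843 1.9871

phase 1: p=-0.0591, T=0.388, ωT=1.282418, cosh=1.941356, sinh=1.663990; start (x,ẋ)=(0.089100, 0.086400) → end (x,ẋ)=(0.272107, 0.982806)
phase 2: p=0.1471, T=0.300, ωT=0.991560, cosh=1.533217, sinh=1.162219; start (x,ẋ)=(0.272107, 0.982806) → end (x,ẋ)=(0.684350, 1.987052)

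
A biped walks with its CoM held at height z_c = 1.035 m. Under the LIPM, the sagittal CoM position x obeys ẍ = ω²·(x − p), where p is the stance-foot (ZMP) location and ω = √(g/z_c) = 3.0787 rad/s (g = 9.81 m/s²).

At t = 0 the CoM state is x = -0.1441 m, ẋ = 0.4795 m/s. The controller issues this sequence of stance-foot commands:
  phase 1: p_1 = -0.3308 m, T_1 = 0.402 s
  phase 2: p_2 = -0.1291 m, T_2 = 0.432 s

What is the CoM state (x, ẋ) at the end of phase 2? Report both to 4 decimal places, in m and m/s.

x = 1.6960, ẋ = 5.7758

phase 1: p=-0.3308, T=0.402, ωT=1.237637, cosh=1.868764, sinh=1.578695; start (x,ẋ)=(-0.144100, 0.479500) → end (x,ẋ)=(0.263976, 1.803496)
phase 2: p=-0.1291, T=0.432, ωT=1.329998, cosh=2.022758, sinh=1.758280; start (x,ẋ)=(0.263976, 1.803496) → end (x,ẋ)=(1.695994, 5.775840)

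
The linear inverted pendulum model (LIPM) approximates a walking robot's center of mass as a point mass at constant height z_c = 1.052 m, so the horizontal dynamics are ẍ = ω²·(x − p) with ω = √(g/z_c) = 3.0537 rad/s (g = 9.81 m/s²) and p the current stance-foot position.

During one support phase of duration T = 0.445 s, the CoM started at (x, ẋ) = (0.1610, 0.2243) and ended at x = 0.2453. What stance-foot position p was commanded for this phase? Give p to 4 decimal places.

ωT = 3.0537·0.445 = 1.358896; cosh(ωT) = 2.074420, sinh(ωT) = 1.817476
x(T) = p + (x₀−p)·cosh(ωT) + (ẋ₀/ω)·sinh(ωT) ⇒ p·(1 − cosh) = x(T) − x₀·cosh − (ẋ₀/ω)·sinh
numerator   = 0.2453 − (0.1610)·2.074420 − (0.2243/3.0537)·1.817476 = -0.222179
denominator = 1 − 2.074420 = -1.074420
p = -0.222179 / -1.074420 = 0.2068

p = 0.2068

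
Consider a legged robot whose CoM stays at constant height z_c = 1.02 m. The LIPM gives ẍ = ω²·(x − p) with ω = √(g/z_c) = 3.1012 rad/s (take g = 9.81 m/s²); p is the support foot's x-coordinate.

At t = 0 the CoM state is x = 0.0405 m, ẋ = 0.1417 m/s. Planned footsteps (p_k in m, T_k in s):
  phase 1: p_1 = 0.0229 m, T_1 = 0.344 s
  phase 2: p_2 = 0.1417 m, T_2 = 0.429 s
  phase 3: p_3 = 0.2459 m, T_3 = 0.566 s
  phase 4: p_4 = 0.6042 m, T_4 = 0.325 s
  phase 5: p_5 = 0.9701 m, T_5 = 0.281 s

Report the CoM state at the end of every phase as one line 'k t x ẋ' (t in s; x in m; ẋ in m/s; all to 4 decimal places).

phase 1: p=0.0229, T=0.344, ωT=1.066813, cosh=1.625103, sinh=1.280999; start (x,ẋ)=(0.040500, 0.141700) → end (x,ẋ)=(0.110033, 0.300195)
phase 2: p=0.1417, T=0.429, ωT=1.330415, cosh=2.023490, sinh=1.759122; start (x,ẋ)=(0.110033, 0.300195) → end (x,ẋ)=(0.247905, 0.434688)
phase 3: p=0.2459, T=0.566, ωT=1.755279, cosh=2.978961, sinh=2.806102; start (x,ẋ)=(0.247905, 0.434688) → end (x,ẋ)=(0.645198, 1.312368)
phase 4: p=0.6042, T=0.325, ωT=1.007890, cosh=1.552401, sinh=1.187413; start (x,ẋ)=(0.645198, 1.312368) → end (x,ẋ)=(1.170336, 2.188294)
phase 5: p=0.9701, T=0.281, ωT=0.871437, cosh=1.404347, sinh=0.985997; start (x,ẋ)=(1.170336, 2.188294) → end (x,ẋ)=(1.947048, 3.685401)

1 0.3440 0.1100 0.3002
2 0.7730 0.2479 0.4347
3 1.3390 0.6452 1.3124
4 1.6640 1.1703 2.1883
5 1.9450 1.9470 3.6854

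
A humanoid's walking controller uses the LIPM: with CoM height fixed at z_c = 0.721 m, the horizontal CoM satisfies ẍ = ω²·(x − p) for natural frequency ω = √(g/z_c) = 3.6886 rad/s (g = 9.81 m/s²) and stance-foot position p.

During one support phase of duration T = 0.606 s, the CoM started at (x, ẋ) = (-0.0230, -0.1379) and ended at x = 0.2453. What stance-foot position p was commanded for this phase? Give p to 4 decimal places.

ωT = 3.6886·0.606 = 2.235292; cosh(ωT) = 4.728084, sinh(ωT) = 4.621123
x(T) = p + (x₀−p)·cosh(ωT) + (ẋ₀/ω)·sinh(ωT) ⇒ p·(1 − cosh) = x(T) − x₀·cosh − (ẋ₀/ω)·sinh
numerator   = 0.2453 − (-0.0230)·4.728084 − (-0.1379/3.6886)·4.621123 = 0.526809
denominator = 1 − 4.728084 = -3.728084
p = 0.526809 / -3.728084 = -0.1413

p = -0.1413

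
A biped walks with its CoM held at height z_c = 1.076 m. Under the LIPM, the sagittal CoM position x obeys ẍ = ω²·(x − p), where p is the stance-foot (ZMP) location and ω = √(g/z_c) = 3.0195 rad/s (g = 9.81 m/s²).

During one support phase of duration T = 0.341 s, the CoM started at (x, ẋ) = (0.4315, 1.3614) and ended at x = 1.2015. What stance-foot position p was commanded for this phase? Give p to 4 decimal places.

ωT = 3.0195·0.341 = 1.029650; cosh(ωT) = 1.578608, sinh(ωT) = 1.221476
x(T) = p + (x₀−p)·cosh(ωT) + (ẋ₀/ω)·sinh(ωT) ⇒ p·(1 − cosh) = x(T) − x₀·cosh − (ẋ₀/ω)·sinh
numerator   = 1.2015 − (0.4315)·1.578608 − (1.3614/3.0195)·1.221476 = -0.030396
denominator = 1 − 1.578608 = -0.578608
p = -0.030396 / -0.578608 = 0.0525

p = 0.0525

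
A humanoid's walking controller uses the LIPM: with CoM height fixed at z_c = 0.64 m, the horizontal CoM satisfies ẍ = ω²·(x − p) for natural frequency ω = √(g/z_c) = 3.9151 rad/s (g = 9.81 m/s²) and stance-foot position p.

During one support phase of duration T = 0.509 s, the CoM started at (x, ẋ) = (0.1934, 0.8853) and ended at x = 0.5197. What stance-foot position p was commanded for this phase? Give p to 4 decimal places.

ωT = 3.9151·0.509 = 1.992786; cosh(ωT) = 3.736129, sinh(ωT) = 3.599814
x(T) = p + (x₀−p)·cosh(ωT) + (ẋ₀/ω)·sinh(ωT) ⇒ p·(1 − cosh) = x(T) − x₀·cosh − (ẋ₀/ω)·sinh
numerator   = 0.5197 − (0.1934)·3.736129 − (0.8853/3.9151)·3.599814 = -1.016873
denominator = 1 − 3.736129 = -2.736129
p = -1.016873 / -2.736129 = 0.3716

p = 0.3716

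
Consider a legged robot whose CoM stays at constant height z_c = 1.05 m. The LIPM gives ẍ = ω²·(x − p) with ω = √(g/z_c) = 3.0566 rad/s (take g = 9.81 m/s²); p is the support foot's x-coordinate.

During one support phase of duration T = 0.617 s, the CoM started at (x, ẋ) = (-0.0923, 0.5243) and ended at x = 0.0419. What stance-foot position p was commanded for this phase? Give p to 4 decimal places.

p = 0.0840

ωT = 3.0566·0.617 = 1.885922; cosh(ωT) = 3.372060, sinh(ωT) = 3.220371
x(T) = p + (x₀−p)·cosh(ωT) + (ẋ₀/ω)·sinh(ωT) ⇒ p·(1 − cosh) = x(T) − x₀·cosh − (ẋ₀/ω)·sinh
numerator   = 0.0419 − (-0.0923)·3.372060 − (0.5243/3.0566)·3.220371 = -0.199251
denominator = 1 − 3.372060 = -2.372060
p = -0.199251 / -2.372060 = 0.0840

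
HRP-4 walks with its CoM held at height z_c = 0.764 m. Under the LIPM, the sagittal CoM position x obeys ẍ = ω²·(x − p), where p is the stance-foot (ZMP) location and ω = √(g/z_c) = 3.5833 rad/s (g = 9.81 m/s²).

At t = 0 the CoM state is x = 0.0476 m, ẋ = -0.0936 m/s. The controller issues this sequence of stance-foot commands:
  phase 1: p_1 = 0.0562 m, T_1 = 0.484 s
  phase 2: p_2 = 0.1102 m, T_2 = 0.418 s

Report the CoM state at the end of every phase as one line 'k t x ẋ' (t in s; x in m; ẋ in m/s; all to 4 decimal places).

phase 1: p=0.0562, T=0.484, ωT=1.734317, cosh=2.920790, sinh=2.744269; start (x,ẋ)=(0.047600, -0.093600) → end (x,ẋ)=(-0.040602, -0.357954)
phase 2: p=0.1102, T=0.418, ωT=1.497819, cosh=2.347772, sinh=2.124155; start (x,ẋ)=(-0.040602, -0.357954) → end (x,ẋ)=(-0.456042, -1.988225)

1 0.4840 -0.0406 -0.3580
2 0.9020 -0.4560 -1.9882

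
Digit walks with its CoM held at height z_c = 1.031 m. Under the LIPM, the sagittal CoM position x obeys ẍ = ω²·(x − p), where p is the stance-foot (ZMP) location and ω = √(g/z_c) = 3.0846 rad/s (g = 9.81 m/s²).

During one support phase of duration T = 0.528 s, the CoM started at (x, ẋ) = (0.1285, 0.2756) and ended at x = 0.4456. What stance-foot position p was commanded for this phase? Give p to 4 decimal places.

p = 0.0689

ωT = 3.0846·0.528 = 1.628669; cosh(ωT) = 2.646638, sinh(ωT) = 2.450447
x(T) = p + (x₀−p)·cosh(ωT) + (ẋ₀/ω)·sinh(ωT) ⇒ p·(1 − cosh) = x(T) − x₀·cosh − (ẋ₀/ω)·sinh
numerator   = 0.4456 − (0.1285)·2.646638 − (0.2756/3.0846)·2.450447 = -0.113433
denominator = 1 − 2.646638 = -1.646638
p = -0.113433 / -1.646638 = 0.0689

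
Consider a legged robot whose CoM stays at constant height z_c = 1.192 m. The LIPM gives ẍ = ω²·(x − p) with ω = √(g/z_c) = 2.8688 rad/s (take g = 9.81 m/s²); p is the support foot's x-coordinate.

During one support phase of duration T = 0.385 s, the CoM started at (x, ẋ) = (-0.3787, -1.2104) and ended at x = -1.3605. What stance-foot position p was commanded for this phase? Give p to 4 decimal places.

p = 0.2367

ωT = 2.8688·0.385 = 1.104488; cosh(ωT) = 1.674530, sinh(ωT) = 1.343149
x(T) = p + (x₀−p)·cosh(ωT) + (ẋ₀/ω)·sinh(ωT) ⇒ p·(1 − cosh) = x(T) − x₀·cosh − (ẋ₀/ω)·sinh
numerator   = -1.3605 − (-0.3787)·1.674530 − (-1.2104/2.8688)·1.343149 = -0.159656
denominator = 1 − 1.674530 = -0.674530
p = -0.159656 / -0.674530 = 0.2367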